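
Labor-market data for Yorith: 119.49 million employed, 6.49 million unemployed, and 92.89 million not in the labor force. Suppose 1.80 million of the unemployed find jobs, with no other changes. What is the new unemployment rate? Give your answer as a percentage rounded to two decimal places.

Initially, labor force = 119.49 + 6.49 = 125.98 million, so u = 6.49/125.98 = 5.15%.
After the change, unemployed falls and employed rises by 1.80; labor force unchanged → E = 121.29, U = 4.69, labor force = 125.98 million.
New unemployment rate = 4.69 / 125.98 = 3.72%.

New unemployment rate ≈ 3.72%.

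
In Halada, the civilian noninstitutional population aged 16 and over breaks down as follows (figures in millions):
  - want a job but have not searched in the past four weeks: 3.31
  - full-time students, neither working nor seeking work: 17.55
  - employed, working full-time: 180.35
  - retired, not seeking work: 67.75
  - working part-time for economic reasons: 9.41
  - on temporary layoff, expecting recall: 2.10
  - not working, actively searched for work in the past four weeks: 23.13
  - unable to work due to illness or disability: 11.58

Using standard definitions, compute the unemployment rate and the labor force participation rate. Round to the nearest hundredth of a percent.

Unemployment rate ≈ 11.74%; labor force participation rate ≈ 68.21%.

Employed = 180.35 + 9.41 = 189.76 million (anyone who worked, including part-time for economic reasons, counts as employed).
Unemployed = 2.10 + 23.13 = 25.23 million (jobless and actively searching, or on temporary layoff).
Labor force = 189.76 + 25.23 = 214.99 million.
Not in labor force = 3.31 + 17.55 + 67.75 + 11.58 = 100.19 million (those not working and not actively searching are outside the labor force — including those who want a job but have given up searching).
Civilian working-age population = 214.99 + 100.19 = 315.18 million.
Unemployment rate = 25.23 / 214.99 = 11.74%.
Labor force participation rate = 214.99 / 315.18 = 68.21%.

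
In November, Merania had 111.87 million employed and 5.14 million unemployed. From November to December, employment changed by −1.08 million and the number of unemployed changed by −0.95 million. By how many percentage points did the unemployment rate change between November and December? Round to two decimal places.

November: labor force = 111.87 + 5.14 = 117.01; u = 5.14/117.01 = 4.39%.
December: labor force = 110.79 + 4.19 = 114.98; u = 4.19/114.98 = 3.64%.
Change = 3.64% − 4.39% = −0.75 pp.

The unemployment rate changed by −0.75 percentage points.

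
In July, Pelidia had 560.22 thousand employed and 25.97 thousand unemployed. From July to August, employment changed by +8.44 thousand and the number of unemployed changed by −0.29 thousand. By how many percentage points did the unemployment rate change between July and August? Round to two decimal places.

July: labor force = 560.22 + 25.97 = 586.19; u = 25.97/586.19 = 4.43%.
August: labor force = 568.66 + 25.68 = 594.34; u = 25.68/594.34 = 4.32%.
Change = 4.32% − 4.43% = −0.11 pp.

The unemployment rate changed by −0.11 percentage points.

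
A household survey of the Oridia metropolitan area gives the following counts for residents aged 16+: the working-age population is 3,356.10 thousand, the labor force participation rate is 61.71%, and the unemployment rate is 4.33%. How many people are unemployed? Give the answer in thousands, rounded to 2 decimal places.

Labor force = 0.6171 × 3,356.10 = 2,071.05 thousand.
Unemployed = 0.0433 × 2,071.05 ≈ 89.68 thousand.

About 89.68 thousand are unemployed.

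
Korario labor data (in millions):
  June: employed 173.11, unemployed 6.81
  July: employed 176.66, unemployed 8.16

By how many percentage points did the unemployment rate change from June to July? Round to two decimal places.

The unemployment rate changed by +0.63 percentage points.

June: labor force = 173.11 + 6.81 = 179.92; u = 6.81/179.92 = 3.79%.
July: labor force = 176.66 + 8.16 = 184.82; u = 8.16/184.82 = 4.42%.
Change = 4.42% − 3.79% = +0.63 pp.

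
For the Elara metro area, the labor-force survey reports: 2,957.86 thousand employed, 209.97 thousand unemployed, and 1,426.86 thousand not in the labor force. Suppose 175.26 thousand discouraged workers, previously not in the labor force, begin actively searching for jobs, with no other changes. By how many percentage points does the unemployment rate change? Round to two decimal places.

The unemployment rate changes by +4.89 percentage points.

Initially, labor force = 2,957.86 + 209.97 = 3,167.83 thousand, so u = 209.97/3,167.83 = 6.63%.
After the change, unemployed and labor force both rise by 175.26 → E = 2,957.86, U = 385.23, labor force = 3,343.09 thousand.
New unemployment rate = 385.23 / 3,343.09 = 11.52%.
Change = 11.52% − 6.63% = +4.89 percentage points.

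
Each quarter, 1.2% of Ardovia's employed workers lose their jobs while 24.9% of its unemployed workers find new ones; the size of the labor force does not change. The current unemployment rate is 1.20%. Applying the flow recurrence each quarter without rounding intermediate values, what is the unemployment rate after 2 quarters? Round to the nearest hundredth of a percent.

With a fixed labor force, u_{t+1} = u_t + s·(1−u_t) − f·u_t = u_t·(1−s−f) + s.
Here 1−s−f = 0.739 and s = 0.012.
u_1 = 0.012000 × 0.739 + 0.012 = 0.020868.
u_2 = 0.020868 × 0.739 + 0.012 = 0.027421.

Unemployment rate after two quarters ≈ 2.74%.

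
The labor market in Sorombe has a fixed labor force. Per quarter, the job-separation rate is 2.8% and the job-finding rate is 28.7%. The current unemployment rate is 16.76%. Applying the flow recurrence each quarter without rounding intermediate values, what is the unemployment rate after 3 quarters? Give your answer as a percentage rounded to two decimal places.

With a fixed labor force, u_{t+1} = u_t + s·(1−u_t) − f·u_t = u_t·(1−s−f) + s.
Here 1−s−f = 0.685 and s = 0.028.
u_1 = 0.167600 × 0.685 + 0.028 = 0.142806.
u_2 = 0.142806 × 0.685 + 0.028 = 0.125822.
u_3 = 0.125822 × 0.685 + 0.028 = 0.114188.

Unemployment rate after three quarters ≈ 11.42%.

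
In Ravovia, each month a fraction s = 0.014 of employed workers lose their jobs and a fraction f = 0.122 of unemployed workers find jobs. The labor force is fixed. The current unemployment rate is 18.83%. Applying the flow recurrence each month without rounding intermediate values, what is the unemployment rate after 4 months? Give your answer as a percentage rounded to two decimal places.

With a fixed labor force, u_{t+1} = u_t + s·(1−u_t) − f·u_t = u_t·(1−s−f) + s.
Here 1−s−f = 0.864 and s = 0.014.
u_1 = 0.188300 × 0.864 + 0.014 = 0.176691.
u_2 = 0.176691 × 0.864 + 0.014 = 0.166661.
u_3 = 0.166661 × 0.864 + 0.014 = 0.157995.
u_4 = 0.157995 × 0.864 + 0.014 = 0.150508.

Unemployment rate after four months ≈ 15.05%.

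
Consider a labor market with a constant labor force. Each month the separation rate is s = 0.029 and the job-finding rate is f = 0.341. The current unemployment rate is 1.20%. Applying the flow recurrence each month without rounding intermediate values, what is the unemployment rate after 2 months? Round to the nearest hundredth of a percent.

With a fixed labor force, u_{t+1} = u_t + s·(1−u_t) − f·u_t = u_t·(1−s−f) + s.
Here 1−s−f = 0.630 and s = 0.029.
u_1 = 0.012000 × 0.630 + 0.029 = 0.036560.
u_2 = 0.036560 × 0.630 + 0.029 = 0.052033.

Unemployment rate after two months ≈ 5.20%.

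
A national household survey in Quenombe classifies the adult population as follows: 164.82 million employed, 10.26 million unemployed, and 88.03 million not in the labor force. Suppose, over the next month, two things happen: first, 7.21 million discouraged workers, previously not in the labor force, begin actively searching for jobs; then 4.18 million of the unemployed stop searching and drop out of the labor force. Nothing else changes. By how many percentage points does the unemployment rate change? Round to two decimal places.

Initially, labor force = 164.82 + 10.26 = 175.08 million, so u = 10.26/175.08 = 5.86%.
After the first change, unemployed and labor force both rise by 7.21 → E = 164.82, U = 17.47, labor force = 182.29 million.
After the second change, unemployed and labor force both fall by 4.18 → E = 164.82, U = 13.29, labor force = 178.11 million.
New unemployment rate = 13.29 / 178.11 = 7.46%.
Change = 7.46% − 5.86% = +1.60 percentage points.

The unemployment rate changes by +1.60 percentage points.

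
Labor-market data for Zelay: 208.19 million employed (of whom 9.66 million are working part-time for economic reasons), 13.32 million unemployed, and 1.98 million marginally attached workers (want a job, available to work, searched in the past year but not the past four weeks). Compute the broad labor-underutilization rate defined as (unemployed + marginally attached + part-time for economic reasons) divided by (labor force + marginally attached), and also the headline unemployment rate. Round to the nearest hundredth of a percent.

Labor force = 208.19 + 13.32 = 221.51 million.
Numerator = 13.32 + 1.98 + 9.66 = 24.96 million.
Denominator = 221.51 + 1.98 = 223.49 million.
Broad rate = 24.96 / 223.49 = 11.17%.
Headline unemployment rate = 13.32 / 221.51 = 6.01%.

Broad underutilization rate ≈ 11.17%; headline unemployment rate ≈ 6.01%.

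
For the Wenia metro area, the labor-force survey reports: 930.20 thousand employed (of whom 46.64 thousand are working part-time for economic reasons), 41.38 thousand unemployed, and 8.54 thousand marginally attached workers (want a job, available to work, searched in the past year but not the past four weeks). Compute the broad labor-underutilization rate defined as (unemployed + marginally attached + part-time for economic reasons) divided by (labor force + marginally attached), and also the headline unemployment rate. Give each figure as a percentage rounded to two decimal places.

Labor force = 930.20 + 41.38 = 971.58 thousand.
Numerator = 41.38 + 8.54 + 46.64 = 96.56 thousand.
Denominator = 971.58 + 8.54 = 980.12 thousand.
Broad rate = 96.56 / 980.12 = 9.85%.
Headline unemployment rate = 41.38 / 971.58 = 4.26%.

Broad underutilization rate ≈ 9.85%; headline unemployment rate ≈ 4.26%.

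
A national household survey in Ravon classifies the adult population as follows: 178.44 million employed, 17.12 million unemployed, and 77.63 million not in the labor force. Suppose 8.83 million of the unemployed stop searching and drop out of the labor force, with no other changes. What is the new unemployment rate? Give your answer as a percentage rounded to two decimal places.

New unemployment rate ≈ 4.44%.

Initially, labor force = 178.44 + 17.12 = 195.56 million, so u = 17.12/195.56 = 8.75%.
After the change, unemployed and labor force both fall by 8.83 → E = 178.44, U = 8.29, labor force = 186.73 million.
New unemployment rate = 8.29 / 186.73 = 4.44%.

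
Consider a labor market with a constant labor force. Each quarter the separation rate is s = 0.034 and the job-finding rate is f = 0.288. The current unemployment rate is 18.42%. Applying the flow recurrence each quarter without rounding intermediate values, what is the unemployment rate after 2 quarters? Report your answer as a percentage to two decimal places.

With a fixed labor force, u_{t+1} = u_t + s·(1−u_t) − f·u_t = u_t·(1−s−f) + s.
Here 1−s−f = 0.678 and s = 0.034.
u_1 = 0.184200 × 0.678 + 0.034 = 0.158888.
u_2 = 0.158888 × 0.678 + 0.034 = 0.141726.

Unemployment rate after two quarters ≈ 14.17%.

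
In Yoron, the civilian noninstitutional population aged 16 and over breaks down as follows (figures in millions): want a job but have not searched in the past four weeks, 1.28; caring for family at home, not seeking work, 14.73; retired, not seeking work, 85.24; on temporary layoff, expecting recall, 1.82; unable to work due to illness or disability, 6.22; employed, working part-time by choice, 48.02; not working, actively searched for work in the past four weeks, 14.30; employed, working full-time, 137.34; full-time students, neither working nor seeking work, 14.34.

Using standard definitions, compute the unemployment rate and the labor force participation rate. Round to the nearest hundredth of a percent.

Employed = 48.02 + 137.34 = 185.36 million.
Unemployed = 1.82 + 14.30 = 16.12 million (jobless and actively searching, or on temporary layoff).
Labor force = 185.36 + 16.12 = 201.48 million.
Not in labor force = 1.28 + 14.73 + 85.24 + 6.22 + 14.34 = 121.81 million (those not working and not actively searching are outside the labor force — including those who want a job but have given up searching).
Civilian working-age population = 201.48 + 121.81 = 323.29 million.
Unemployment rate = 16.12 / 201.48 = 8.00%.
Labor force participation rate = 201.48 / 323.29 = 62.32%.

Unemployment rate ≈ 8.00%; labor force participation rate ≈ 62.32%.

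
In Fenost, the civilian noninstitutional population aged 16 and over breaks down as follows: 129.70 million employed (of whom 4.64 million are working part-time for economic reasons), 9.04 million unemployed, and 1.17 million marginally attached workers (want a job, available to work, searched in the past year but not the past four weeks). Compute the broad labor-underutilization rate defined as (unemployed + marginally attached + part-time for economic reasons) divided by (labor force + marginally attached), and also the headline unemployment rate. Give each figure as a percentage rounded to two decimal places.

Broad underutilization rate ≈ 10.61%; headline unemployment rate ≈ 6.52%.

Labor force = 129.70 + 9.04 = 138.74 million.
Numerator = 9.04 + 1.17 + 4.64 = 14.85 million.
Denominator = 138.74 + 1.17 = 139.91 million.
Broad rate = 14.85 / 139.91 = 10.61%.
Headline unemployment rate = 9.04 / 138.74 = 6.52%.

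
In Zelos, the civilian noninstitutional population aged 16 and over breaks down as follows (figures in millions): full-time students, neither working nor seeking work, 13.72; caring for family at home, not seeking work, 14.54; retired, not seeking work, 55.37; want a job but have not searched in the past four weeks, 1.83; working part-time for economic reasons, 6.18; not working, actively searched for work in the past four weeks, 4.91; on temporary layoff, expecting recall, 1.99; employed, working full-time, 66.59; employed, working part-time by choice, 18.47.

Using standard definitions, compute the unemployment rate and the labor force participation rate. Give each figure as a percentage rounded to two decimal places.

Employed = 6.18 + 66.59 + 18.47 = 91.24 million (anyone who worked, including part-time for economic reasons, counts as employed).
Unemployed = 4.91 + 1.99 = 6.90 million (jobless and actively searching, or on temporary layoff).
Labor force = 91.24 + 6.90 = 98.14 million.
Not in labor force = 13.72 + 14.54 + 55.37 + 1.83 = 85.46 million (those not working and not actively searching are outside the labor force — including those who want a job but have given up searching).
Civilian working-age population = 98.14 + 85.46 = 183.60 million.
Unemployment rate = 6.90 / 98.14 = 7.03%.
Labor force participation rate = 98.14 / 183.60 = 53.45%.

Unemployment rate ≈ 7.03%; labor force participation rate ≈ 53.45%.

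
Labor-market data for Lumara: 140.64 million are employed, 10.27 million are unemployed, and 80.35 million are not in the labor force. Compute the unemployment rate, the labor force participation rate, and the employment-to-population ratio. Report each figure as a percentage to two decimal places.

Labor force = employed + unemployed = 140.64 + 10.27 = 150.91 million.
Working-age population = 150.91 + 80.35 = 231.26 million.
Unemployment rate = 10.27 / 150.91 = 6.81%.
Labor force participation rate = 150.91 / 231.26 = 65.26%.
Employment-population ratio = 140.64 / 231.26 = 60.81%.

Unemployment rate ≈ 6.81%; labor force participation rate ≈ 65.26%; employment-population ratio ≈ 60.81%.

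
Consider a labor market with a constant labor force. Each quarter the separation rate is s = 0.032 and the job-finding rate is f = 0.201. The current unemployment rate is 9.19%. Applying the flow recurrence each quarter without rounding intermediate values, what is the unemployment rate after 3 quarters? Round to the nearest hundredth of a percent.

With a fixed labor force, u_{t+1} = u_t + s·(1−u_t) − f·u_t = u_t·(1−s−f) + s.
Here 1−s−f = 0.767 and s = 0.032.
u_1 = 0.091900 × 0.767 + 0.032 = 0.102487.
u_2 = 0.102487 × 0.767 + 0.032 = 0.110608.
u_3 = 0.110608 × 0.767 + 0.032 = 0.116836.

Unemployment rate after three quarters ≈ 11.68%.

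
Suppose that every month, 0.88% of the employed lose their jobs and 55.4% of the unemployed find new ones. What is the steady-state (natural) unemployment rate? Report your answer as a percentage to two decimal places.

Steady-state unemployment rate ≈ 1.56%.

At steady state the flows balance: s·E = f·U, so U/(E+U) = s/(s+f).
u* = 0.88 / (0.88 + 55.4) = 0.88 / 56.28 = 1.56%.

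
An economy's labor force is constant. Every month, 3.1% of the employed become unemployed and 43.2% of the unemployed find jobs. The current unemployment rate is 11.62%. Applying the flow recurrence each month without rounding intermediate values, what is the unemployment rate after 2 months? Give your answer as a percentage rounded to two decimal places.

With a fixed labor force, u_{t+1} = u_t + s·(1−u_t) − f·u_t = u_t·(1−s−f) + s.
Here 1−s−f = 0.537 and s = 0.031.
u_1 = 0.116200 × 0.537 + 0.031 = 0.093399.
u_2 = 0.093399 × 0.537 + 0.031 = 0.081155.

Unemployment rate after two months ≈ 8.12%.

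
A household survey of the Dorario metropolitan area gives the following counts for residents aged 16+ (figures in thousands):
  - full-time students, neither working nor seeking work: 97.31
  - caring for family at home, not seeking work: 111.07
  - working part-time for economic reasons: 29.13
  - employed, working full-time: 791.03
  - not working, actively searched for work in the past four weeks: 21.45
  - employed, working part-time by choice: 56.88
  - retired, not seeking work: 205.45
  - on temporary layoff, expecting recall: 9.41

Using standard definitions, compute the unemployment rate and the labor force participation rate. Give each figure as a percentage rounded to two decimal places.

Unemployment rate ≈ 3.40%; labor force participation rate ≈ 68.69%.

Employed = 29.13 + 791.03 + 56.88 = 877.04 thousand (anyone who worked, including part-time for economic reasons, counts as employed).
Unemployed = 21.45 + 9.41 = 30.86 thousand (jobless and actively searching, or on temporary layoff).
Labor force = 877.04 + 30.86 = 907.90 thousand.
Not in labor force = 97.31 + 111.07 + 205.45 = 413.83 thousand (those not working and not actively searching are outside the labor force).
Civilian working-age population = 907.90 + 413.83 = 1,321.73 thousand.
Unemployment rate = 30.86 / 907.90 = 3.40%.
Labor force participation rate = 907.90 / 1,321.73 = 68.69%.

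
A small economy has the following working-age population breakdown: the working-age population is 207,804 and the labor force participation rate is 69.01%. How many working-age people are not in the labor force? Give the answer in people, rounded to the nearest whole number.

About 64,398 are not in the labor force.

Share not in the labor force = 1 − 0.6901 = 0.3099.
Not in labor force = 0.3099 × 207,804 ≈ 64,398.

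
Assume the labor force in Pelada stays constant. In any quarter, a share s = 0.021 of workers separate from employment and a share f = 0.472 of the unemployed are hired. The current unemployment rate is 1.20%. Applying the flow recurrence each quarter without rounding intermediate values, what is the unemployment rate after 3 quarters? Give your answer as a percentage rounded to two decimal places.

With a fixed labor force, u_{t+1} = u_t + s·(1−u_t) − f·u_t = u_t·(1−s−f) + s.
Here 1−s−f = 0.507 and s = 0.021.
u_1 = 0.012000 × 0.507 + 0.021 = 0.027084.
u_2 = 0.027084 × 0.507 + 0.021 = 0.034732.
u_3 = 0.034732 × 0.507 + 0.021 = 0.038609.

Unemployment rate after three quarters ≈ 3.86%.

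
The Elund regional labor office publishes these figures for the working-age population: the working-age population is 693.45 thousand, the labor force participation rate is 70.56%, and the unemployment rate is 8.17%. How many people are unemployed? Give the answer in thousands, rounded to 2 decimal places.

Labor force = 0.7056 × 693.45 = 489.30 thousand.
Unemployed = 0.0817 × 489.30 ≈ 39.98 thousand.

About 39.98 thousand are unemployed.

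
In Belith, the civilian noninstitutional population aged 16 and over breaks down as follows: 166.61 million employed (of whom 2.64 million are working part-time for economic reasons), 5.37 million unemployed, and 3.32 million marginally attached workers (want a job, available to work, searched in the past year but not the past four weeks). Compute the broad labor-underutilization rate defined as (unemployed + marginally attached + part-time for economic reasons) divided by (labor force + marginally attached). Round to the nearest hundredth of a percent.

Labor force = 166.61 + 5.37 = 171.98 million.
Numerator = 5.37 + 3.32 + 2.64 = 11.33 million.
Denominator = 171.98 + 3.32 = 175.30 million.
Broad rate = 11.33 / 175.30 = 6.46%.

Broad underutilization rate ≈ 6.46%.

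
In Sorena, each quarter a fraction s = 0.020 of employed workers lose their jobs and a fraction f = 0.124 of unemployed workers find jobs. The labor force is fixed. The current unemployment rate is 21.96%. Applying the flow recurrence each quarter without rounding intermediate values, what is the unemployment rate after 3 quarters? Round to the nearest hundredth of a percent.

Unemployment rate after three quarters ≈ 18.95%.

With a fixed labor force, u_{t+1} = u_t + s·(1−u_t) − f·u_t = u_t·(1−s−f) + s.
Here 1−s−f = 0.856 and s = 0.020.
u_1 = 0.219600 × 0.856 + 0.020 = 0.207978.
u_2 = 0.207978 × 0.856 + 0.020 = 0.198029.
u_3 = 0.198029 × 0.856 + 0.020 = 0.189513.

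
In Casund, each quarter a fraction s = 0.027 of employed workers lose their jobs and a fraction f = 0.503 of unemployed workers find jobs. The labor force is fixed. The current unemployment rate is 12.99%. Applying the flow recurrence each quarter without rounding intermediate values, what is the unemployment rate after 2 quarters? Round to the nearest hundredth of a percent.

Unemployment rate after two quarters ≈ 6.84%.

With a fixed labor force, u_{t+1} = u_t + s·(1−u_t) − f·u_t = u_t·(1−s−f) + s.
Here 1−s−f = 0.470 and s = 0.027.
u_1 = 0.129900 × 0.470 + 0.027 = 0.088053.
u_2 = 0.088053 × 0.470 + 0.027 = 0.068385.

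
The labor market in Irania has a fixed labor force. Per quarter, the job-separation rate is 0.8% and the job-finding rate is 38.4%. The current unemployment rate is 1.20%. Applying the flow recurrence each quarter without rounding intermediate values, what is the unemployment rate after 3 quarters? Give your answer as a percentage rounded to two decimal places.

With a fixed labor force, u_{t+1} = u_t + s·(1−u_t) − f·u_t = u_t·(1−s−f) + s.
Here 1−s−f = 0.608 and s = 0.008.
u_1 = 0.012000 × 0.608 + 0.008 = 0.015296.
u_2 = 0.015296 × 0.608 + 0.008 = 0.017300.
u_3 = 0.017300 × 0.608 + 0.008 = 0.018518.

Unemployment rate after three quarters ≈ 1.85%.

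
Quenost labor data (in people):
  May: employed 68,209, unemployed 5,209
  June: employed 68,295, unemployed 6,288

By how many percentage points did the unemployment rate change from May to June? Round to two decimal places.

May: labor force = 68,209 + 5,209 = 73,418; u = 5,209/73,418 = 7.09%.
June: labor force = 68,295 + 6,288 = 74,583; u = 6,288/74,583 = 8.43%.
Change = 8.43% − 7.09% = +1.34 pp.

The unemployment rate changed by +1.34 percentage points.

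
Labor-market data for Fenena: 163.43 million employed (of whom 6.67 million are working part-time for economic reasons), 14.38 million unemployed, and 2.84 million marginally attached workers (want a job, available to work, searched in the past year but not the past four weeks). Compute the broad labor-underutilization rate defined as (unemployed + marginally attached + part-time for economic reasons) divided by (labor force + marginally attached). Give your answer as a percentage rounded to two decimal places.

Broad underutilization rate ≈ 13.22%.

Labor force = 163.43 + 14.38 = 177.81 million.
Numerator = 14.38 + 2.84 + 6.67 = 23.89 million.
Denominator = 177.81 + 2.84 = 180.65 million.
Broad rate = 23.89 / 180.65 = 13.22%.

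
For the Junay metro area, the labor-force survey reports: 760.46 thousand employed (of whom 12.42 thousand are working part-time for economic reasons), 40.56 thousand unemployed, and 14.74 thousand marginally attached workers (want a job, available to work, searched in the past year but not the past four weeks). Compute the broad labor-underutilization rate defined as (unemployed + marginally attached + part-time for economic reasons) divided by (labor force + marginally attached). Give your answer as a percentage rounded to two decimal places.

Broad underutilization rate ≈ 8.30%.

Labor force = 760.46 + 40.56 = 801.02 thousand.
Numerator = 40.56 + 14.74 + 12.42 = 67.72 thousand.
Denominator = 801.02 + 14.74 = 815.76 thousand.
Broad rate = 67.72 / 815.76 = 8.30%.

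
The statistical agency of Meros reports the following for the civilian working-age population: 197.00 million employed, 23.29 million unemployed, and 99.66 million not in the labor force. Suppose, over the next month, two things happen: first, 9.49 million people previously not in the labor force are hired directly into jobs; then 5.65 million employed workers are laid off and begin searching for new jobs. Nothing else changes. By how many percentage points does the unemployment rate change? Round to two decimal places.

Initially, labor force = 197.00 + 23.29 = 220.29 million, so u = 23.29/220.29 = 10.57%.
After the first change, employed and labor force both rise by 9.49; unemployed unchanged → E = 206.49, U = 23.29, labor force = 229.78 million.
After the second change, employed falls and unemployed rises by 5.65; labor force unchanged → E = 200.84, U = 28.94, labor force = 229.78 million.
New unemployment rate = 28.94 / 229.78 = 12.59%.
Change = 12.59% − 10.57% = +2.02 percentage points.

The unemployment rate changes by +2.02 percentage points.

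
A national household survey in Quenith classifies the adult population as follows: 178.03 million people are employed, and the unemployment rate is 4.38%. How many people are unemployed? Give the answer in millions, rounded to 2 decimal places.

About 8.15 million are unemployed.

Let U be the number unemployed. The labor force is E + U, and U/(E+U) = 0.0438.
So U = 0.0438 × 178.03 / (1 − 0.0438) = 7.7977 / 0.9562 ≈ 8.15 million.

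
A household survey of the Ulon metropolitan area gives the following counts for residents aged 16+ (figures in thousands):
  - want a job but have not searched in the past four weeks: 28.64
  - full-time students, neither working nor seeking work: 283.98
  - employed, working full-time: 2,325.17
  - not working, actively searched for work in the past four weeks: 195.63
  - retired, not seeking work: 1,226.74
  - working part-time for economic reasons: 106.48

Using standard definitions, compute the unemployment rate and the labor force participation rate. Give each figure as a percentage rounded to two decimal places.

Unemployment rate ≈ 7.45%; labor force participation rate ≈ 63.06%.

Employed = 2,325.17 + 106.48 = 2,431.65 thousand (anyone who worked, including part-time for economic reasons, counts as employed).
Unemployed = 195.63 thousand.
Labor force = 2,431.65 + 195.63 = 2,627.28 thousand.
Not in labor force = 28.64 + 283.98 + 1,226.74 = 1,539.36 thousand (those not working and not actively searching are outside the labor force — including those who want a job but have given up searching).
Civilian working-age population = 2,627.28 + 1,539.36 = 4,166.64 thousand.
Unemployment rate = 195.63 / 2,627.28 = 7.45%.
Labor force participation rate = 2,627.28 / 4,166.64 = 63.06%.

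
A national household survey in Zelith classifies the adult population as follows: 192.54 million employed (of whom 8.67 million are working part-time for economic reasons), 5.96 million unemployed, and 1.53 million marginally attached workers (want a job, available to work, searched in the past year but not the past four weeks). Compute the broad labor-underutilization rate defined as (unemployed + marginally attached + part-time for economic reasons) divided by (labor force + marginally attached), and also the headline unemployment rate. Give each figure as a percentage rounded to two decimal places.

Broad underutilization rate ≈ 8.08%; headline unemployment rate ≈ 3.00%.

Labor force = 192.54 + 5.96 = 198.50 million.
Numerator = 5.96 + 1.53 + 8.67 = 16.16 million.
Denominator = 198.50 + 1.53 = 200.03 million.
Broad rate = 16.16 / 200.03 = 8.08%.
Headline unemployment rate = 5.96 / 198.50 = 3.00%.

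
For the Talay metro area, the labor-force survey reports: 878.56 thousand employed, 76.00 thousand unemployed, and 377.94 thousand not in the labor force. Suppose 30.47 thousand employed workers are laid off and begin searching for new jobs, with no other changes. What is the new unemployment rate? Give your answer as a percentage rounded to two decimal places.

Initially, labor force = 878.56 + 76.00 = 954.56 thousand, so u = 76.00/954.56 = 7.96%.
After the change, employed falls and unemployed rises by 30.47; labor force unchanged → E = 848.09, U = 106.47, labor force = 954.56 thousand.
New unemployment rate = 106.47 / 954.56 = 11.15%.

New unemployment rate ≈ 11.15%.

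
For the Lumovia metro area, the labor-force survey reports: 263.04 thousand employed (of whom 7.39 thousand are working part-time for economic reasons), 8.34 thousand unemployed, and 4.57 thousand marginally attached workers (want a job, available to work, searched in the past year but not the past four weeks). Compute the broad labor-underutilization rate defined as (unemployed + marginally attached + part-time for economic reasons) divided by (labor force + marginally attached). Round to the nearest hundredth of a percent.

Broad underutilization rate ≈ 7.36%.

Labor force = 263.04 + 8.34 = 271.38 thousand.
Numerator = 8.34 + 4.57 + 7.39 = 20.30 thousand.
Denominator = 271.38 + 4.57 = 275.95 thousand.
Broad rate = 20.30 / 275.95 = 7.36%.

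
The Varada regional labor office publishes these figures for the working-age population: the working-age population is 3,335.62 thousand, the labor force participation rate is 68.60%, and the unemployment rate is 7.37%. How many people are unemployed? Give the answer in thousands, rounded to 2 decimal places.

Labor force = 0.6860 × 3,335.62 = 2,288.24 thousand.
Unemployed = 0.0737 × 2,288.24 ≈ 168.64 thousand.

About 168.64 thousand are unemployed.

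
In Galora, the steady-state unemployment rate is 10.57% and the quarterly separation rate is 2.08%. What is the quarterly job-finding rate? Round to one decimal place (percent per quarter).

Job-finding rate ≈ 17.6% per quarter.

From u* = s/(s+f): f = s·(1−u)/u.
f = 2.08 × (1 − 0.1057) / 0.1057 = 1.8601 / 0.1057 ≈ 17.6% per quarter.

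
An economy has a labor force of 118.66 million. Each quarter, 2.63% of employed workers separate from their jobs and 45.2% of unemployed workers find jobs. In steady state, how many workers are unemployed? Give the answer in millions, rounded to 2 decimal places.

About 6.52 million are unemployed in steady state.

Steady-state unemployment rate u* = s/(s+f) = 2.63/(2.63+45.2) = 0.054986.
Unemployed = u* × labor force = 0.054986 × 118.66 ≈ 6.52 million.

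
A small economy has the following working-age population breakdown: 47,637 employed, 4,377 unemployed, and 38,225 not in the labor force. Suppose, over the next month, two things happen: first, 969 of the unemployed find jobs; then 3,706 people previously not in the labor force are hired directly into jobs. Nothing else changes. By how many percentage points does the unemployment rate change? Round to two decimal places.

The unemployment rate changes by −2.30 percentage points.

Initially, labor force = 47,637 + 4,377 = 52,014, so u = 4,377/52,014 = 8.42%.
After the first change, unemployed falls and employed rises by 969; labor force unchanged → E = 48,606, U = 3,408, labor force = 52,014.
After the second change, employed and labor force both rise by 3,706; unemployed unchanged → E = 52,312, U = 3,408, labor force = 55,720.
New unemployment rate = 3,408 / 55,720 = 6.12%.
Change = 6.12% − 8.42% = −2.30 percentage points.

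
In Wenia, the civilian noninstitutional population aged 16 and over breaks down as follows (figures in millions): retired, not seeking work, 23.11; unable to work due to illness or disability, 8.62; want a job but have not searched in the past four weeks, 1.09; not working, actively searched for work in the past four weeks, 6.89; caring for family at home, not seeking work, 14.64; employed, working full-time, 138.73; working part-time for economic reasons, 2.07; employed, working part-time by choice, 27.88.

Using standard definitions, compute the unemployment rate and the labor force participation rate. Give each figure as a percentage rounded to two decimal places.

Unemployment rate ≈ 3.92%; labor force participation rate ≈ 78.72%.

Employed = 138.73 + 2.07 + 27.88 = 168.68 million (anyone who worked, including part-time for economic reasons, counts as employed).
Unemployed = 6.89 million.
Labor force = 168.68 + 6.89 = 175.57 million.
Not in labor force = 23.11 + 8.62 + 1.09 + 14.64 = 47.46 million (those not working and not actively searching are outside the labor force — including those who want a job but have given up searching).
Civilian working-age population = 175.57 + 47.46 = 223.03 million.
Unemployment rate = 6.89 / 175.57 = 3.92%.
Labor force participation rate = 175.57 / 223.03 = 78.72%.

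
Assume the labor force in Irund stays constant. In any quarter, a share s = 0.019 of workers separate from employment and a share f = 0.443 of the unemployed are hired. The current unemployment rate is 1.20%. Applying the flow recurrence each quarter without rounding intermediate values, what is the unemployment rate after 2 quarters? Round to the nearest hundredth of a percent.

Unemployment rate after two quarters ≈ 3.27%.

With a fixed labor force, u_{t+1} = u_t + s·(1−u_t) − f·u_t = u_t·(1−s−f) + s.
Here 1−s−f = 0.538 and s = 0.019.
u_1 = 0.012000 × 0.538 + 0.019 = 0.025456.
u_2 = 0.025456 × 0.538 + 0.019 = 0.032695.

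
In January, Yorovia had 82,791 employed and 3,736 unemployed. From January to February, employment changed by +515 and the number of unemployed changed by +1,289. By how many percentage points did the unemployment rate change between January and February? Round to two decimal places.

The unemployment rate changed by +1.37 percentage points.

January: labor force = 82,791 + 3,736 = 86,527; u = 3,736/86,527 = 4.32%.
February: labor force = 83,306 + 5,025 = 88,331; u = 5,025/88,331 = 5.69%.
Change = 5.69% − 4.32% = +1.37 pp.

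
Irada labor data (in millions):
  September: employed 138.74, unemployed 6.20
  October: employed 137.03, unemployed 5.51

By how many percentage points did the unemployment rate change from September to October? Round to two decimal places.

The unemployment rate changed by −0.41 percentage points.

September: labor force = 138.74 + 6.20 = 144.94; u = 6.20/144.94 = 4.28%.
October: labor force = 137.03 + 5.51 = 142.54; u = 5.51/142.54 = 3.87%.
Change = 3.87% − 4.28% = −0.41 pp.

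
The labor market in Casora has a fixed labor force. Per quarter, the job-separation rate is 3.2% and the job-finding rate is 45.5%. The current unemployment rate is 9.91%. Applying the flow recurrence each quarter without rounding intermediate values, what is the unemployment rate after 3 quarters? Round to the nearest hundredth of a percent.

Unemployment rate after three quarters ≈ 7.02%.

With a fixed labor force, u_{t+1} = u_t + s·(1−u_t) − f·u_t = u_t·(1−s−f) + s.
Here 1−s−f = 0.513 and s = 0.032.
u_1 = 0.099100 × 0.513 + 0.032 = 0.082838.
u_2 = 0.082838 × 0.513 + 0.032 = 0.074496.
u_3 = 0.074496 × 0.513 + 0.032 = 0.070216.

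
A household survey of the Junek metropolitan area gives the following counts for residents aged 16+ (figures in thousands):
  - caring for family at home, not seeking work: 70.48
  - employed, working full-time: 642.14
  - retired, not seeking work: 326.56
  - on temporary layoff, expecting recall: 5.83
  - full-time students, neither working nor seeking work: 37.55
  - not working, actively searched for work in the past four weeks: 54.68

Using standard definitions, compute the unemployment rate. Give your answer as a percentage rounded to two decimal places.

Employed = 642.14 thousand.
Unemployed = 5.83 + 54.68 = 60.51 thousand (jobless and actively searching, or on temporary layoff).
Labor force = 642.14 + 60.51 = 702.65 thousand.
Unemployment rate = 60.51 / 702.65 = 8.61%.

Unemployment rate ≈ 8.61%.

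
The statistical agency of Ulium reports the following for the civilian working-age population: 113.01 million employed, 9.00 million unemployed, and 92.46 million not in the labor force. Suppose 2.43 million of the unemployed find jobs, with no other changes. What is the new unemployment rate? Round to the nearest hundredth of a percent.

Initially, labor force = 113.01 + 9.00 = 122.01 million, so u = 9.00/122.01 = 7.38%.
After the change, unemployed falls and employed rises by 2.43; labor force unchanged → E = 115.44, U = 6.57, labor force = 122.01 million.
New unemployment rate = 6.57 / 122.01 = 5.38%.

New unemployment rate ≈ 5.38%.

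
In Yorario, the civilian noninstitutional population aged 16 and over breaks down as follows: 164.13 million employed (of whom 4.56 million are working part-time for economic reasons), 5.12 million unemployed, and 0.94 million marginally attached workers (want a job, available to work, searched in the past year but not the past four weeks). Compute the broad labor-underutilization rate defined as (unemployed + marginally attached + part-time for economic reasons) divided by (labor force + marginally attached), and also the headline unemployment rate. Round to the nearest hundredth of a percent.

Broad underutilization rate ≈ 6.24%; headline unemployment rate ≈ 3.03%.

Labor force = 164.13 + 5.12 = 169.25 million.
Numerator = 5.12 + 0.94 + 4.56 = 10.62 million.
Denominator = 169.25 + 0.94 = 170.19 million.
Broad rate = 10.62 / 170.19 = 6.24%.
Headline unemployment rate = 5.12 / 169.25 = 3.03%.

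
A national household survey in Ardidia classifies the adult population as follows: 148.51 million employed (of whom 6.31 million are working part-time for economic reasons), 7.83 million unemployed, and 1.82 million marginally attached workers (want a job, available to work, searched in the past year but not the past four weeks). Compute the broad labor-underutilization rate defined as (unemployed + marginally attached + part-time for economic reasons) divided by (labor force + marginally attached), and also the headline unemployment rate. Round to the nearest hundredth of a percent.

Labor force = 148.51 + 7.83 = 156.34 million.
Numerator = 7.83 + 1.82 + 6.31 = 15.96 million.
Denominator = 156.34 + 1.82 = 158.16 million.
Broad rate = 15.96 / 158.16 = 10.09%.
Headline unemployment rate = 7.83 / 156.34 = 5.01%.

Broad underutilization rate ≈ 10.09%; headline unemployment rate ≈ 5.01%.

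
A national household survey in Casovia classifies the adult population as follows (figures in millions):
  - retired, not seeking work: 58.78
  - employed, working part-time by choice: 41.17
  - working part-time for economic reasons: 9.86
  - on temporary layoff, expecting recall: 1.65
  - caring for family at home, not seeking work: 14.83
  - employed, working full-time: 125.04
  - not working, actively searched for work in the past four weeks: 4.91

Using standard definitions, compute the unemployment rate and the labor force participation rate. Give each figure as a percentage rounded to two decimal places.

Employed = 41.17 + 9.86 + 125.04 = 176.07 million (anyone who worked, including part-time for economic reasons, counts as employed).
Unemployed = 1.65 + 4.91 = 6.56 million (jobless and actively searching, or on temporary layoff).
Labor force = 176.07 + 6.56 = 182.63 million.
Not in labor force = 58.78 + 14.83 = 73.61 million (those not working and not actively searching are outside the labor force).
Civilian working-age population = 182.63 + 73.61 = 256.24 million.
Unemployment rate = 6.56 / 182.63 = 3.59%.
Labor force participation rate = 182.63 / 256.24 = 71.27%.

Unemployment rate ≈ 3.59%; labor force participation rate ≈ 71.27%.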